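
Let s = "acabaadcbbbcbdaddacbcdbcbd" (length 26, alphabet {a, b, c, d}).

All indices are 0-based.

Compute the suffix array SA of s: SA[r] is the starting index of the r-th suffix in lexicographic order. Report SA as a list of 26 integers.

rank→(start, suffix):
  0 → (4, 'aadcbbbcbdaddacbcdbcbd')
  1 → (2, 'abaadcbbbcbdaddacbcdbcbd')
  2 → (0, 'acabaadcbbbcbdaddacbcdbcbd')
  3 → (17, 'acbcdbcbd')
  4 → (5, 'adcbbbcbdaddacbcdbcbd')
  5 → (14, 'addacbcdbcbd')
  6 → (3, 'baadcbbbcbdaddacbcdbcbd')
  7 → (8, 'bbbcbdaddacbcdbcbd')
  8 → (9, 'bbcbdaddacbcdbcbd')
  9 → (22, 'bcbd')
  10 → (10, 'bcbdaddacbcdbcbd')
  11 → (19, 'bcdbcbd')
  12 → (24, 'bd')
  13 → (12, 'bdaddacbcdbcbd')
  14 → (1, 'cabaadcbbbcbdaddacbcdbcbd')
  15 → (7, 'cbbbcbdaddacbcdbcbd')
  16 → (18, 'cbcdbcbd')
  17 → (23, 'cbd')
  18 → (11, 'cbdaddacbcdbcbd')
  19 → (20, 'cdbcbd')
  20 → (25, 'd')
  21 → (16, 'dacbcdbcbd')
  22 → (13, 'daddacbcdbcbd')
  23 → (21, 'dbcbd')
  24 → (6, 'dcbbbcbdaddacbcdbcbd')
  25 → (15, 'ddacbcdbcbd')

[4, 2, 0, 17, 5, 14, 3, 8, 9, 22, 10, 19, 24, 12, 1, 7, 18, 23, 11, 20, 25, 16, 13, 21, 6, 15]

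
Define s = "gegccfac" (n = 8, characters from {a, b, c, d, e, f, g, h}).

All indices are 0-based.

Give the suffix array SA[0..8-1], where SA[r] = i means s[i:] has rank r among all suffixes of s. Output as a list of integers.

[6, 7, 3, 4, 1, 5, 2, 0]

rank | idx | suffix
   0 |   6 | ac
   1 |   7 | c
   2 |   3 | ccfac
   3 |   4 | cfac
   4 |   1 | egccfac
   5 |   5 | fac
   6 |   2 | gccfac
   7 |   0 | gegccfac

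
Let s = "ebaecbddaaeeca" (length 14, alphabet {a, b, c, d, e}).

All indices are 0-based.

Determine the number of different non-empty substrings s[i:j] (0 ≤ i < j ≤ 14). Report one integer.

rank | idx | suffix
   0 |  13 | a
   1 |   8 | aaeeca
   2 |   2 | aecbddaaeeca
   3 |   9 | aeeca
   4 |   1 | baecbddaaeeca
   5 |   5 | bddaaeeca
   6 |  12 | ca
   7 |   4 | cbddaaeeca
   8 |   7 | daaeeca
   9 |   6 | ddaaeeca
  10 |   0 | ebaecbddaaeeca
  11 |  11 | eca
  12 |   3 | ecbddaaeeca
  13 |  10 | eeca

SA = [13, 8, 2, 9, 1, 5, 12, 4, 7, 6, 0, 11, 3, 10]
i: (SA[i-1],SA[i]) lcp shared
  1: (13,8) 1 'a'
  2: (8,2) 1 'a'
  3: (2,9) 2 'ae'
  4: (9,1) 0 ''
  5: (1,5) 1 'b'
  6: (5,12) 0 ''
  7: (12,4) 1 'c'
  8: (4,7) 0 ''
  9: (7,6) 1 'd'
  10: (6,0) 0 ''
  11: (0,11) 1 'e'
  12: (11,3) 2 'ec'
  13: (3,10) 1 'e'

n(n+1)/2 = 14·15/2 = 105
Σ LCP = 0 + 1 + 1 + 2 + 0 + 1 + 0 + 1 + 0 + 1 + 0 + 1 + 2 + 1 = 11
distinct = 105 − 11 = 94

94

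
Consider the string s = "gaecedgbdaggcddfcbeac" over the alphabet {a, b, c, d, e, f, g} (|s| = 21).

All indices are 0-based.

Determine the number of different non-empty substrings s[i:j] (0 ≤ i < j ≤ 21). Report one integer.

217

rank→(start, suffix):
  0 → (19, 'ac')
  1 → (1, 'aecedgbdaggcddfcbeac')
  2 → (9, 'aggcddfcbeac')
  3 → (7, 'bdaggcddfcbeac')
  4 → (17, 'beac')
  5 → (20, 'c')
  6 → (16, 'cbeac')
  7 → (12, 'cddfcbeac')
  8 → (3, 'cedgbdaggcddfcbeac')
  9 → (8, 'daggcddfcbeac')
  10 → (13, 'ddfcbeac')
  11 → (14, 'dfcbeac')
  12 → (5, 'dgbdaggcddfcbeac')
  13 → (18, 'eac')
  14 → (2, 'ecedgbdaggcddfcbeac')
  15 → (4, 'edgbdaggcddfcbeac')
  16 → (15, 'fcbeac')
  17 → (0, 'gaecedgbdaggcddfcbeac')
  18 → (6, 'gbdaggcddfcbeac')
  19 → (11, 'gcddfcbeac')
  20 → (10, 'ggcddfcbeac')

SA = [19, 1, 9, 7, 17, 20, 16, 12, 3, 8, 13, 14, 5, 18, 2, 4, 15, 0, 6, 11, 10]
rank  pair      lcp
   1  s[19:],s[1:]  1  'a'
   2  s[1:],s[9:]  1  'a'
   3  s[9:],s[7:]  0  ''
   4  s[7:],s[17:]  1  'b'
   5  s[17:],s[20:]  0  ''
   6  s[20:],s[16:]  1  'c'
   7  s[16:],s[12:]  1  'c'
   8  s[12:],s[3:]  1  'c'
   9  s[3:],s[8:]  0  ''
  10  s[8:],s[13:]  1  'd'
  11  s[13:],s[14:]  1  'd'
  12  s[14:],s[5:]  1  'd'
  13  s[5:],s[18:]  0  ''
  14  s[18:],s[2:]  1  'e'
  15  s[2:],s[4:]  1  'e'
  16  s[4:],s[15:]  0  ''
  17  s[15:],s[0:]  0  ''
  18  s[0:],s[6:]  1  'g'
  19  s[6:],s[11:]  1  'g'
  20  s[11:],s[10:]  1  'g'

n(n+1)/2 = 21·22/2 = 231
Σ LCP = 0 + 1 + 1 + 0 + 1 + 0 + 1 + 1 + 1 + 0 + 1 + 1 + 1 + 0 + 1 + 1 + 0 + 0 + 1 + 1 + 1 = 14
distinct = 231 − 14 = 217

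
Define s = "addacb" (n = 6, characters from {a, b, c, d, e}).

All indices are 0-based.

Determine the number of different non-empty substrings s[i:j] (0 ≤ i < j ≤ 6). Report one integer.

rank | idx | suffix
   0 |   3 | acb
   1 |   0 | addacb
   2 |   5 | b
   3 |   4 | cb
   4 |   2 | dacb
   5 |   1 | ddacb

SA = [3, 0, 5, 4, 2, 1]
i: (SA[i-1],SA[i]) lcp shared
  1: (3,0) 1 'a'
  2: (0,5) 0 ''
  3: (5,4) 0 ''
  4: (4,2) 0 ''
  5: (2,1) 1 'd'

n(n+1)/2 = 6·7/2 = 21
Σ LCP = 0 + 1 + 0 + 0 + 0 + 1 = 2
distinct = 21 − 2 = 19

19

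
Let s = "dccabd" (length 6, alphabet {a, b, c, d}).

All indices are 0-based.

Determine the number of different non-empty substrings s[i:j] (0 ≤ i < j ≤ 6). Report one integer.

19

sorted suffixes:
  #0 SA[0]=3  'abd'
  #1 SA[1]=4  'bd'
  #2 SA[2]=2  'cabd'
  #3 SA[3]=1  'ccabd'
  #4 SA[4]=5  'd'
  #5 SA[5]=0  'dccabd'

SA = [3, 4, 2, 1, 5, 0]
rank  pair      lcp
   1  s[3:],s[4:]  0  ''
   2  s[4:],s[2:]  0  ''
   3  s[2:],s[1:]  1  'c'
   4  s[1:],s[5:]  0  ''
   5  s[5:],s[0:]  1  'd'

n(n+1)/2 = 6·7/2 = 21
Σ LCP = 0 + 0 + 0 + 1 + 0 + 1 = 2
distinct = 21 − 2 = 19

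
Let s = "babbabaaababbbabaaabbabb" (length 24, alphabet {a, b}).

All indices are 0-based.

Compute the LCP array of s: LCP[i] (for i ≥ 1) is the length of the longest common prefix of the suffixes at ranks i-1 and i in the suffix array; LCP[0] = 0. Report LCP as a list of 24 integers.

rank→(start, suffix):
  0 → (6, 'aaababbbabaaabbabb')
  1 → (16, 'aaabbabb')
  2 → (7, 'aababbbabaaabbabb')
  3 → (17, 'aabbabb')
  4 → (4, 'abaaababbbabaaabbabb')
  5 → (14, 'abaaabbabb')
  6 → (8, 'ababbbabaaabbabb')
  7 → (21, 'abb')
  8 → (1, 'abbabaaababbbabaaabbabb')
  9 → (18, 'abbabb')
  10 → (10, 'abbbabaaabbabb')
  11 → (23, 'b')
  12 → (5, 'baaababbbabaaabbabb')
  13 → (15, 'baaabbabb')
  14 → (3, 'babaaababbbabaaabbabb')
  15 → (13, 'babaaabbabb')
  16 → (20, 'babb')
  17 → (0, 'babbabaaababbbabaaabbabb')
  18 → (9, 'babbbabaaabbabb')
  19 → (22, 'bb')
  20 → (2, 'bbabaaababbbabaaabbabb')
  21 → (12, 'bbabaaabbabb')
  22 → (19, 'bbabb')
  23 → (11, 'bbbabaaabbabb')

SA = [6, 16, 7, 17, 4, 14, 8, 21, 1, 18, 10, 23, 5, 15, 3, 13, 20, 0, 9, 22, 2, 12, 19, 11]
i: (SA[i-1],SA[i]) lcp shared
  1: (6,16) 4 'aaab'
  2: (16,7) 2 'aa'
  3: (7,17) 3 'aab'
  4: (17,4) 1 'a'
  5: (4,14) 6 'abaaab'
  6: (14,8) 3 'aba'
  7: (8,21) 2 'ab'
  8: (21,1) 3 'abb'
  9: (1,18) 5 'abbab'
  10: (18,10) 3 'abb'
  11: (10,23) 0 ''
  12: (23,5) 1 'b'
  13: (5,15) 5 'baaab'
  14: (15,3) 2 'ba'
  15: (3,13) 7 'babaaab'
  16: (13,20) 3 'bab'
  17: (20,0) 4 'babb'
  18: (0,9) 4 'babb'
  19: (9,22) 1 'b'
  20: (22,2) 2 'bb'
  21: (2,12) 8 'bbabaaab'
  22: (12,19) 4 'bbab'
  23: (19,11) 2 'bb'

[0, 4, 2, 3, 1, 6, 3, 2, 3, 5, 3, 0, 1, 5, 2, 7, 3, 4, 4, 1, 2, 8, 4, 2]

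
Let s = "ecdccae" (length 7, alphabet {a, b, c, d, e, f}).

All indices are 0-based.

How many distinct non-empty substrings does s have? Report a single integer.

sorted suffixes:
  #0 SA[0]=5  'ae'
  #1 SA[1]=4  'cae'
  #2 SA[2]=3  'ccae'
  #3 SA[3]=1  'cdccae'
  #4 SA[4]=2  'dccae'
  #5 SA[5]=6  'e'
  #6 SA[6]=0  'ecdccae'

SA = [5, 4, 3, 1, 2, 6, 0]
[i] adj suffixes → lcp
  [1] 5/4 → 0 ('')
  [2] 4/3 → 1 ('c')
  [3] 3/1 → 1 ('c')
  [4] 1/2 → 0 ('')
  [5] 2/6 → 0 ('')
  [6] 6/0 → 1 ('e')

n(n+1)/2 = 7·8/2 = 28
Σ LCP = 0 + 0 + 1 + 1 + 0 + 0 + 1 = 3
distinct = 28 − 3 = 25

25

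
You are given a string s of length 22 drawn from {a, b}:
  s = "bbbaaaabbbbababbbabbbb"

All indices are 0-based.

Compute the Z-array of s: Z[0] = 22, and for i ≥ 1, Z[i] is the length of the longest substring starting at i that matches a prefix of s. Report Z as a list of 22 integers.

[22, 2, 1, 0, 0, 0, 0, 3, 4, 2, 1, 0, 1, 0, 4, 2, 1, 0, 3, 3, 2, 1]

Z[0]=22
i=1: fresh scan; Z[1]=2 grow→box=[1,3)
i=2: min(r-i=1, Z[1]=2)=1; Z[2]=1
i=3: fresh scan; Z[3]=0
i=4: fresh scan; Z[4]=0
i=5: fresh scan; Z[5]=0
i=6: fresh scan; Z[6]=0
i=7: fresh scan; Z[7]=3 grow→box=[7,10)
i=8: min(r-i=2, Z[1]=2)=2; Z[8]=4 grow→box=[8,12)
i=9: min(r-i=3, Z[1]=2)=2; Z[9]=2
i=10: min(r-i=2, Z[2]=1)=1; Z[10]=1
i=11: min(r-i=1, Z[3]=0)=0; Z[11]=0
i=12: fresh scan; Z[12]=1 grow→box=[12,13)
i=13: fresh scan; Z[13]=0
i=14: fresh scan; Z[14]=4 grow→box=[14,18)
i=15: min(r-i=3, Z[1]=2)=2; Z[15]=2
i=16: min(r-i=2, Z[2]=1)=1; Z[16]=1
i=17: min(r-i=1, Z[3]=0)=0; Z[17]=0
i=18: fresh scan; Z[18]=3 grow→box=[18,21)
i=19: min(r-i=2, Z[1]=2)=2; Z[19]=3 grow→box=[19,22)
i=20: min(r-i=2, Z[1]=2)=2; Z[20]=2
i=21: min(r-i=1, Z[2]=1)=1; Z[21]=1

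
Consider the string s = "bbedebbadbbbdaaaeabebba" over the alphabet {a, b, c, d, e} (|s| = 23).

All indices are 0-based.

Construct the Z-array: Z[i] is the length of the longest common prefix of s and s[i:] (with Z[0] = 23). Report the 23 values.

[23, 1, 0, 0, 0, 2, 1, 0, 0, 2, 2, 1, 0, 0, 0, 0, 0, 0, 1, 0, 2, 1, 0]

Z[0]=23
i=1: outside box; Z[1]=1 scan→box=[1,2)
i=2: outside box; Z[2]=0
i=3: outside box; Z[3]=0
i=4: outside box; Z[4]=0
i=5: outside box; Z[5]=2 scan→box=[5,7)
i=6: min(r-i=1, Z[1]=1)=1; Z[6]=1
i=7: outside box; Z[7]=0
i=8: outside box; Z[8]=0
i=9: outside box; Z[9]=2 scan→box=[9,11)
i=10: min(r-i=1, Z[1]=1)=1; Z[10]=2 scan→box=[10,12)
i=11: min(r-i=1, Z[1]=1)=1; Z[11]=1
i=12: outside box; Z[12]=0
i=13: outside box; Z[13]=0
i=14: outside box; Z[14]=0
i=15: outside box; Z[15]=0
i=16: outside box; Z[16]=0
i=17: outside box; Z[17]=0
i=18: outside box; Z[18]=1 scan→box=[18,19)
i=19: outside box; Z[19]=0
i=20: outside box; Z[20]=2 scan→box=[20,22)
i=21: min(r-i=1, Z[1]=1)=1; Z[21]=1
i=22: outside box; Z[22]=0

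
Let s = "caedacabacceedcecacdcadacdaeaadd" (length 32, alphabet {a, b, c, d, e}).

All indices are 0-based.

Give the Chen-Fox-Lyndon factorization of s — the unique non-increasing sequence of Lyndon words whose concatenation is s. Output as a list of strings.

["c", "aed", "ac", "abacceedcecacdcadacdae", "aadd"]

emit factor 1: 'c' (i=0, period=1)
emit factor 2: 'aed' (i=1, period=3)
emit factor 3: 'ac' (i=4, period=2)
emit factor 4: 'abacceedcecacdcadacdae' (i=6, period=22)
emit factor 5: 'aadd' (i=28, period=4)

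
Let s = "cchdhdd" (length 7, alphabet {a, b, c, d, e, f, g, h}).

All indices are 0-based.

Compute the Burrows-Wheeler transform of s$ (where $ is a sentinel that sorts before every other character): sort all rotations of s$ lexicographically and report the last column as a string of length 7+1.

d$cdhhdc

rank  rotation  last
    0  $cchdhdd  d
    1  cchdhdd$  $
    2  chdhdd$c  c
    3  d$cchdhd  d
    4  dd$cchdh  h
    5  dhdd$cch  h
    6  hdd$cchd  d
    7  hdhdd$cc  c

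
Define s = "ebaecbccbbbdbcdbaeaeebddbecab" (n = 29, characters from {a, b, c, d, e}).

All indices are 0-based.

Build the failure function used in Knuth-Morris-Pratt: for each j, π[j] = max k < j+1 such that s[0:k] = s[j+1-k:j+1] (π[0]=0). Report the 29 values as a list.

[0, 0, 0, 1, 0, 0, 0, 0, 0, 0, 0, 0, 0, 0, 0, 0, 0, 1, 0, 1, 1, 2, 0, 0, 0, 1, 0, 0, 0]

π[0] = 0
j=1 s[j]='b': π[1]=0 (border '')
j=2 s[j]='a': π[2]=0 (border '')
j=3 s[j]='e': π[3]=1 (border 'e')
j=4 s[j]='c': k: 1→0; π[4]=0 (border '')
j=5 s[j]='b': π[5]=0 (border '')
j=6 s[j]='c': π[6]=0 (border '')
j=7 s[j]='c': π[7]=0 (border '')
j=8 s[j]='b': π[8]=0 (border '')
j=9 s[j]='b': π[9]=0 (border '')
j=10 s[j]='b': π[10]=0 (border '')
j=11 s[j]='d': π[11]=0 (border '')
j=12 s[j]='b': π[12]=0 (border '')
j=13 s[j]='c': π[13]=0 (border '')
j=14 s[j]='d': π[14]=0 (border '')
j=15 s[j]='b': π[15]=0 (border '')
j=16 s[j]='a': π[16]=0 (border '')
j=17 s[j]='e': π[17]=1 (border 'e')
j=18 s[j]='a': k: 1→0; π[18]=0 (border '')
j=19 s[j]='e': π[19]=1 (border 'e')
j=20 s[j]='e': k: 1→0; π[20]=1 (border 'e')
j=21 s[j]='b': π[21]=2 (border 'eb')
j=22 s[j]='d': k: 2→0; π[22]=0 (border '')
j=23 s[j]='d': π[23]=0 (border '')
j=24 s[j]='b': π[24]=0 (border '')
j=25 s[j]='e': π[25]=1 (border 'e')
j=26 s[j]='c': k: 1→0; π[26]=0 (border '')
j=27 s[j]='a': π[27]=0 (border '')
j=28 s[j]='b': π[28]=0 (border '')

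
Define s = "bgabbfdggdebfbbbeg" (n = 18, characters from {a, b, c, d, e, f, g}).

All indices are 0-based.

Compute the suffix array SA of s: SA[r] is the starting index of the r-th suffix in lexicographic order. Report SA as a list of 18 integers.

[2, 13, 14, 3, 15, 11, 4, 0, 9, 6, 10, 16, 12, 5, 17, 1, 8, 7]

rank→(start, suffix):
  0 → (2, 'abbfdggdebfbbbeg')
  1 → (13, 'bbbeg')
  2 → (14, 'bbeg')
  3 → (3, 'bbfdggdebfbbbeg')
  4 → (15, 'beg')
  5 → (11, 'bfbbbeg')
  6 → (4, 'bfdggdebfbbbeg')
  7 → (0, 'bgabbfdggdebfbbbeg')
  8 → (9, 'debfbbbeg')
  9 → (6, 'dggdebfbbbeg')
  10 → (10, 'ebfbbbeg')
  11 → (16, 'eg')
  12 → (12, 'fbbbeg')
  13 → (5, 'fdggdebfbbbeg')
  14 → (17, 'g')
  15 → (1, 'gabbfdggdebfbbbeg')
  16 → (8, 'gdebfbbbeg')
  17 → (7, 'ggdebfbbbeg')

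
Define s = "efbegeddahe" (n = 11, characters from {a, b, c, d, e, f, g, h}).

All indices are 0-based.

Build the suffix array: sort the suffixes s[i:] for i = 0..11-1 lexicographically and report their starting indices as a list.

rank | idx | suffix
   0 |   8 | ahe
   1 |   2 | begeddahe
   2 |   7 | dahe
   3 |   6 | ddahe
   4 |  10 | e
   5 |   5 | eddahe
   6 |   0 | efbegeddahe
   7 |   3 | egeddahe
   8 |   1 | fbegeddahe
   9 |   4 | geddahe
  10 |   9 | he

[8, 2, 7, 6, 10, 5, 0, 3, 1, 4, 9]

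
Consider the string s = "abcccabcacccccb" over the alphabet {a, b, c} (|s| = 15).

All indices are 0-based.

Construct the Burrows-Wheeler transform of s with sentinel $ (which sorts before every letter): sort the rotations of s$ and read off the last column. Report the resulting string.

rank  rotation          last
    0  $abcccabcacccccb  b
    1  abcacccccb$abccc  c
    2  abcccabcacccccb$  $
    3  acccccb$abcccabc  c
    4  b$abcccabcaccccc  c
    5  bcacccccb$abccca  a
    6  bcccabcacccccb$a  a
    7  cabcacccccb$abcc  c
    8  cacccccb$abcccab  b
    9  cb$abcccabcacccc  c
   10  ccabcacccccb$abc  c
   11  ccb$abcccabcaccc  c
   12  cccabcacccccb$ab  b
   13  cccb$abcccabcacc  c
   14  ccccb$abcccabcac  c
   15  cccccb$abcccabca  a

bc$ccaacbcccbcca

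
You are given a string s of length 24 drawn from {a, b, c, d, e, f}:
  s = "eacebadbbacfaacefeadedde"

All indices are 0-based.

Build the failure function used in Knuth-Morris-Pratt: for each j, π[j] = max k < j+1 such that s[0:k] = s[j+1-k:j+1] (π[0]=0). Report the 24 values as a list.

π[0] = 0
j=1 s[j]='a': π[1]=0 (border '')
j=2 s[j]='c': π[2]=0 (border '')
j=3 s[j]='e': π[3]=1 (border 'e')
j=4 s[j]='b': k: 1→0; π[4]=0 (border '')
j=5 s[j]='a': π[5]=0 (border '')
j=6 s[j]='d': π[6]=0 (border '')
j=7 s[j]='b': π[7]=0 (border '')
j=8 s[j]='b': π[8]=0 (border '')
j=9 s[j]='a': π[9]=0 (border '')
j=10 s[j]='c': π[10]=0 (border '')
j=11 s[j]='f': π[11]=0 (border '')
j=12 s[j]='a': π[12]=0 (border '')
j=13 s[j]='a': π[13]=0 (border '')
j=14 s[j]='c': π[14]=0 (border '')
j=15 s[j]='e': π[15]=1 (border 'e')
j=16 s[j]='f': k: 1→0; π[16]=0 (border '')
j=17 s[j]='e': π[17]=1 (border 'e')
j=18 s[j]='a': π[18]=2 (border 'ea')
j=19 s[j]='d': k: 2→0; π[19]=0 (border '')
j=20 s[j]='e': π[20]=1 (border 'e')
j=21 s[j]='d': k: 1→0; π[21]=0 (border '')
j=22 s[j]='d': π[22]=0 (border '')
j=23 s[j]='e': π[23]=1 (border 'e')

[0, 0, 0, 1, 0, 0, 0, 0, 0, 0, 0, 0, 0, 0, 0, 1, 0, 1, 2, 0, 1, 0, 0, 1]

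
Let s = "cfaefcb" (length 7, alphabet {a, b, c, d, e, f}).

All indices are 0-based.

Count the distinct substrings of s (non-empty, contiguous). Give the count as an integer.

26

rank | idx | suffix
   0 |   2 | aefcb
   1 |   6 | b
   2 |   5 | cb
   3 |   0 | cfaefcb
   4 |   3 | efcb
   5 |   1 | faefcb
   6 |   4 | fcb

SA = [2, 6, 5, 0, 3, 1, 4]
[i] adj suffixes → lcp
  [1] 2/6 → 0 ('')
  [2] 6/5 → 0 ('')
  [3] 5/0 → 1 ('c')
  [4] 0/3 → 0 ('')
  [5] 3/1 → 0 ('')
  [6] 1/4 → 1 ('f')

n(n+1)/2 = 7·8/2 = 28
Σ LCP = 0 + 0 + 0 + 1 + 0 + 0 + 1 = 2
distinct = 28 − 2 = 26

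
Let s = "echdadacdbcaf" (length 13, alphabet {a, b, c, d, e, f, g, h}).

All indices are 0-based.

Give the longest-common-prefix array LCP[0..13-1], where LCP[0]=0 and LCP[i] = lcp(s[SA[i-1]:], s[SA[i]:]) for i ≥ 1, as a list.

[0, 1, 1, 0, 0, 1, 1, 0, 2, 1, 0, 0, 0]

rank→(start, suffix):
  0 → (6, 'acdbcaf')
  1 → (4, 'adacdbcaf')
  2 → (11, 'af')
  3 → (9, 'bcaf')
  4 → (10, 'caf')
  5 → (7, 'cdbcaf')
  6 → (1, 'chdadacdbcaf')
  7 → (5, 'dacdbcaf')
  8 → (3, 'dadacdbcaf')
  9 → (8, 'dbcaf')
  10 → (0, 'echdadacdbcaf')
  11 → (12, 'f')
  12 → (2, 'hdadacdbcaf')

SA = [6, 4, 11, 9, 10, 7, 1, 5, 3, 8, 0, 12, 2]
[i] adj suffixes → lcp
  [1] 6/4 → 1 ('a')
  [2] 4/11 → 1 ('a')
  [3] 11/9 → 0 ('')
  [4] 9/10 → 0 ('')
  [5] 10/7 → 1 ('c')
  [6] 7/1 → 1 ('c')
  [7] 1/5 → 0 ('')
  [8] 5/3 → 2 ('da')
  [9] 3/8 → 1 ('d')
  [10] 8/0 → 0 ('')
  [11] 0/12 → 0 ('')
  [12] 12/2 → 0 ('')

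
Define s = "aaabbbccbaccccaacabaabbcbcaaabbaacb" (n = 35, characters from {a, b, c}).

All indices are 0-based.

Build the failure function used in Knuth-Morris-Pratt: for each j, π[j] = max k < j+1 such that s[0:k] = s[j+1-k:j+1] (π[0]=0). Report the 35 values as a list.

[0, 1, 2, 0, 0, 0, 0, 0, 0, 1, 0, 0, 0, 0, 1, 2, 0, 1, 0, 1, 2, 0, 0, 0, 0, 0, 1, 2, 3, 4, 5, 1, 2, 0, 0]

π[0] = 0
j=1 s[j]='a': π[1]=1 (border 'a')
j=2 s[j]='a': π[2]=2 (border 'aa')
j=3 s[j]='b': k: 2→1→0; π[3]=0 (border '')
j=4 s[j]='b': π[4]=0 (border '')
j=5 s[j]='b': π[5]=0 (border '')
j=6 s[j]='c': π[6]=0 (border '')
j=7 s[j]='c': π[7]=0 (border '')
j=8 s[j]='b': π[8]=0 (border '')
j=9 s[j]='a': π[9]=1 (border 'a')
j=10 s[j]='c': k: 1→0; π[10]=0 (border '')
j=11 s[j]='c': π[11]=0 (border '')
j=12 s[j]='c': π[12]=0 (border '')
j=13 s[j]='c': π[13]=0 (border '')
j=14 s[j]='a': π[14]=1 (border 'a')
j=15 s[j]='a': π[15]=2 (border 'aa')
j=16 s[j]='c': k: 2→1→0; π[16]=0 (border '')
j=17 s[j]='a': π[17]=1 (border 'a')
j=18 s[j]='b': k: 1→0; π[18]=0 (border '')
j=19 s[j]='a': π[19]=1 (border 'a')
j=20 s[j]='a': π[20]=2 (border 'aa')
j=21 s[j]='b': k: 2→1→0; π[21]=0 (border '')
j=22 s[j]='b': π[22]=0 (border '')
j=23 s[j]='c': π[23]=0 (border '')
j=24 s[j]='b': π[24]=0 (border '')
j=25 s[j]='c': π[25]=0 (border '')
j=26 s[j]='a': π[26]=1 (border 'a')
j=27 s[j]='a': π[27]=2 (border 'aa')
j=28 s[j]='a': π[28]=3 (border 'aaa')
j=29 s[j]='b': π[29]=4 (border 'aaab')
j=30 s[j]='b': π[30]=5 (border 'aaabb')
j=31 s[j]='a': k: 5→0; π[31]=1 (border 'a')
j=32 s[j]='a': π[32]=2 (border 'aa')
j=33 s[j]='c': k: 2→1→0; π[33]=0 (border '')
j=34 s[j]='b': π[34]=0 (border '')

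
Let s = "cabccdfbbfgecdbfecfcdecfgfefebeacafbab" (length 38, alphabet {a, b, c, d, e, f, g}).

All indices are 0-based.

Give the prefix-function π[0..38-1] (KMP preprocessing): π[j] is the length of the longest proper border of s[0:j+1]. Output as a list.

[0, 0, 0, 1, 1, 0, 0, 0, 0, 0, 0, 0, 1, 0, 0, 0, 0, 1, 0, 1, 0, 0, 1, 0, 0, 0, 0, 0, 0, 0, 0, 0, 1, 2, 0, 0, 0, 0]

π[0] = 0
j=1 s[j]='a': π[1]=0 (border '')
j=2 s[j]='b': π[2]=0 (border '')
j=3 s[j]='c': π[3]=1 (border 'c')
j=4 s[j]='c': k: 1→0; π[4]=1 (border 'c')
j=5 s[j]='d': k: 1→0; π[5]=0 (border '')
j=6 s[j]='f': π[6]=0 (border '')
j=7 s[j]='b': π[7]=0 (border '')
j=8 s[j]='b': π[8]=0 (border '')
j=9 s[j]='f': π[9]=0 (border '')
j=10 s[j]='g': π[10]=0 (border '')
j=11 s[j]='e': π[11]=0 (border '')
j=12 s[j]='c': π[12]=1 (border 'c')
j=13 s[j]='d': k: 1→0; π[13]=0 (border '')
j=14 s[j]='b': π[14]=0 (border '')
j=15 s[j]='f': π[15]=0 (border '')
j=16 s[j]='e': π[16]=0 (border '')
j=17 s[j]='c': π[17]=1 (border 'c')
j=18 s[j]='f': k: 1→0; π[18]=0 (border '')
j=19 s[j]='c': π[19]=1 (border 'c')
j=20 s[j]='d': k: 1→0; π[20]=0 (border '')
j=21 s[j]='e': π[21]=0 (border '')
j=22 s[j]='c': π[22]=1 (border 'c')
j=23 s[j]='f': k: 1→0; π[23]=0 (border '')
j=24 s[j]='g': π[24]=0 (border '')
j=25 s[j]='f': π[25]=0 (border '')
j=26 s[j]='e': π[26]=0 (border '')
j=27 s[j]='f': π[27]=0 (border '')
j=28 s[j]='e': π[28]=0 (border '')
j=29 s[j]='b': π[29]=0 (border '')
j=30 s[j]='e': π[30]=0 (border '')
j=31 s[j]='a': π[31]=0 (border '')
j=32 s[j]='c': π[32]=1 (border 'c')
j=33 s[j]='a': π[33]=2 (border 'ca')
j=34 s[j]='f': k: 2→0; π[34]=0 (border '')
j=35 s[j]='b': π[35]=0 (border '')
j=36 s[j]='a': π[36]=0 (border '')
j=37 s[j]='b': π[37]=0 (border '')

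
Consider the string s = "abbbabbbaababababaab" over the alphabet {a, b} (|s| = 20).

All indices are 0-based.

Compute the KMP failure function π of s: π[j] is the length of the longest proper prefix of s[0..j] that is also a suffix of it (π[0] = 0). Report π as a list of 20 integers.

π[0] = 0
j=1 s[j]='b': π[1]=0 (border '')
j=2 s[j]='b': π[2]=0 (border '')
j=3 s[j]='b': π[3]=0 (border '')
j=4 s[j]='a': π[4]=1 (border 'a')
j=5 s[j]='b': π[5]=2 (border 'ab')
j=6 s[j]='b': π[6]=3 (border 'abb')
j=7 s[j]='b': π[7]=4 (border 'abbb')
j=8 s[j]='a': π[8]=5 (border 'abbba')
j=9 s[j]='a': k: 5→1→0; π[9]=1 (border 'a')
j=10 s[j]='b': π[10]=2 (border 'ab')
j=11 s[j]='a': k: 2→0; π[11]=1 (border 'a')
j=12 s[j]='b': π[12]=2 (border 'ab')
j=13 s[j]='a': k: 2→0; π[13]=1 (border 'a')
j=14 s[j]='b': π[14]=2 (border 'ab')
j=15 s[j]='a': k: 2→0; π[15]=1 (border 'a')
j=16 s[j]='b': π[16]=2 (border 'ab')
j=17 s[j]='a': k: 2→0; π[17]=1 (border 'a')
j=18 s[j]='a': k: 1→0; π[18]=1 (border 'a')
j=19 s[j]='b': π[19]=2 (border 'ab')

[0, 0, 0, 0, 1, 2, 3, 4, 5, 1, 2, 1, 2, 1, 2, 1, 2, 1, 1, 2]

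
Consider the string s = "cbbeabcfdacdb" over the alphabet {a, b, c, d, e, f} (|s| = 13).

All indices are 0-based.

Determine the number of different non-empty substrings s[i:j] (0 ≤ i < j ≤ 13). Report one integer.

rank | idx | suffix
   0 |   4 | abcfdacdb
   1 |   9 | acdb
   2 |  12 | b
   3 |   1 | bbeabcfdacdb
   4 |   5 | bcfdacdb
   5 |   2 | beabcfdacdb
   6 |   0 | cbbeabcfdacdb
   7 |  10 | cdb
   8 |   6 | cfdacdb
   9 |   8 | dacdb
  10 |  11 | db
  11 |   3 | eabcfdacdb
  12 |   7 | fdacdb

SA = [4, 9, 12, 1, 5, 2, 0, 10, 6, 8, 11, 3, 7]
i: (SA[i-1],SA[i]) lcp shared
  1: (4,9) 1 'a'
  2: (9,12) 0 ''
  3: (12,1) 1 'b'
  4: (1,5) 1 'b'
  5: (5,2) 1 'b'
  6: (2,0) 0 ''
  7: (0,10) 1 'c'
  8: (10,6) 1 'c'
  9: (6,8) 0 ''
  10: (8,11) 1 'd'
  11: (11,3) 0 ''
  12: (3,7) 0 ''

n(n+1)/2 = 13·14/2 = 91
Σ LCP = 0 + 1 + 0 + 1 + 1 + 1 + 0 + 1 + 1 + 0 + 1 + 0 + 0 = 7
distinct = 91 − 7 = 84

84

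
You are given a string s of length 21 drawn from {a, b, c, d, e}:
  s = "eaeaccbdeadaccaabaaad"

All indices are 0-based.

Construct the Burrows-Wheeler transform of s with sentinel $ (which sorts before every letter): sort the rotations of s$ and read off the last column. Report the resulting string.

dbcaadeaeeacccaaaabad$

rank  rotation                last
    0  $eaeaccbdeadaccaabaaad  d
    1  aaad$eaeaccbdeadaccaab  b
    2  aabaaad$eaeaccbdeadacc  c
    3  aad$eaeaccbdeadaccaaba  a
    4  abaaad$eaeaccbdeadacca  a
    5  accaabaaad$eaeaccbdead  d
    6  accbdeadaccaabaaad$eae  e
    7  ad$eaeaccbdeadaccaabaa  a
    8  adaccaabaaad$eaeaccbde  e
    9  aeaccbdeadaccaabaaad$e  e
   10  baaad$eaeaccbdeadaccaa  a
   11  bdeadaccaabaaad$eaeacc  c
   12  caabaaad$eaeaccbdeadac  c
   13  cbdeadaccaabaaad$eaeac  c
   14  ccaabaaad$eaeaccbdeada  a
   15  ccbdeadaccaabaaad$eaea  a
   16  d$eaeaccbdeadaccaabaaa  a
   17  daccaabaaad$eaeaccbdea  a
   18  deadaccaabaaad$eaeaccb  b
   19  eaccbdeadaccaabaaad$ea  a
   20  eadaccaabaaad$eaeaccbd  d
   21  eaeaccbdeadaccaabaaad$  $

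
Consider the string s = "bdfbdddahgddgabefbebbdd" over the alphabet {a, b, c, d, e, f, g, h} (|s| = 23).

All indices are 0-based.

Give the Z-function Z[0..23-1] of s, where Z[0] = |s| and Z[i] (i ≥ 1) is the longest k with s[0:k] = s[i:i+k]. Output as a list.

Z[0]=23
i=1: fresh scan; Z[1]=0
i=2: fresh scan; Z[2]=0
i=3: fresh scan; Z[3]=2 scan→box=[3,5)
i=4: min(r-i=1, Z[1]=0)=0; Z[4]=0
i=5: fresh scan; Z[5]=0
i=6: fresh scan; Z[6]=0
i=7: fresh scan; Z[7]=0
i=8: fresh scan; Z[8]=0
i=9: fresh scan; Z[9]=0
i=10: fresh scan; Z[10]=0
i=11: fresh scan; Z[11]=0
i=12: fresh scan; Z[12]=0
i=13: fresh scan; Z[13]=0
i=14: fresh scan; Z[14]=1 scan→box=[14,15)
i=15: fresh scan; Z[15]=0
i=16: fresh scan; Z[16]=0
i=17: fresh scan; Z[17]=1 scan→box=[17,18)
i=18: fresh scan; Z[18]=0
i=19: fresh scan; Z[19]=1 scan→box=[19,20)
i=20: fresh scan; Z[20]=2 scan→box=[20,22)
i=21: min(r-i=1, Z[1]=0)=0; Z[21]=0
i=22: fresh scan; Z[22]=0

[23, 0, 0, 2, 0, 0, 0, 0, 0, 0, 0, 0, 0, 0, 1, 0, 0, 1, 0, 1, 2, 0, 0]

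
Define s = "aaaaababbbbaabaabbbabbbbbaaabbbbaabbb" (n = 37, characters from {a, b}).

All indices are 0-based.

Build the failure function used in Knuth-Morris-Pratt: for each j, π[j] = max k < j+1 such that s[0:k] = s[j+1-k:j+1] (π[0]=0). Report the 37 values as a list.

π[0] = 0
j=1 s[j]='a': π[1]=1 (border 'a')
j=2 s[j]='a': π[2]=2 (border 'aa')
j=3 s[j]='a': π[3]=3 (border 'aaa')
j=4 s[j]='a': π[4]=4 (border 'aaaa')
j=5 s[j]='b': k: 4→3→2→1→0; π[5]=0 (border '')
j=6 s[j]='a': π[6]=1 (border 'a')
j=7 s[j]='b': k: 1→0; π[7]=0 (border '')
j=8 s[j]='b': π[8]=0 (border '')
j=9 s[j]='b': π[9]=0 (border '')
j=10 s[j]='b': π[10]=0 (border '')
j=11 s[j]='a': π[11]=1 (border 'a')
j=12 s[j]='a': π[12]=2 (border 'aa')
j=13 s[j]='b': k: 2→1→0; π[13]=0 (border '')
j=14 s[j]='a': π[14]=1 (border 'a')
j=15 s[j]='a': π[15]=2 (border 'aa')
j=16 s[j]='b': k: 2→1→0; π[16]=0 (border '')
j=17 s[j]='b': π[17]=0 (border '')
j=18 s[j]='b': π[18]=0 (border '')
j=19 s[j]='a': π[19]=1 (border 'a')
j=20 s[j]='b': k: 1→0; π[20]=0 (border '')
j=21 s[j]='b': π[21]=0 (border '')
j=22 s[j]='b': π[22]=0 (border '')
j=23 s[j]='b': π[23]=0 (border '')
j=24 s[j]='b': π[24]=0 (border '')
j=25 s[j]='a': π[25]=1 (border 'a')
j=26 s[j]='a': π[26]=2 (border 'aa')
j=27 s[j]='a': π[27]=3 (border 'aaa')
j=28 s[j]='b': k: 3→2→1→0; π[28]=0 (border '')
j=29 s[j]='b': π[29]=0 (border '')
j=30 s[j]='b': π[30]=0 (border '')
j=31 s[j]='b': π[31]=0 (border '')
j=32 s[j]='a': π[32]=1 (border 'a')
j=33 s[j]='a': π[33]=2 (border 'aa')
j=34 s[j]='b': k: 2→1→0; π[34]=0 (border '')
j=35 s[j]='b': π[35]=0 (border '')
j=36 s[j]='b': π[36]=0 (border '')

[0, 1, 2, 3, 4, 0, 1, 0, 0, 0, 0, 1, 2, 0, 1, 2, 0, 0, 0, 1, 0, 0, 0, 0, 0, 1, 2, 3, 0, 0, 0, 0, 1, 2, 0, 0, 0]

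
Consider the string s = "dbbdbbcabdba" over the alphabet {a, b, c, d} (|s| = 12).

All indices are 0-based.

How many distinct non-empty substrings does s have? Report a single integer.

rank | idx | suffix
   0 |  11 | a
   1 |   7 | abdba
   2 |  10 | ba
   3 |   4 | bbcabdba
   4 |   1 | bbdbbcabdba
   5 |   5 | bcabdba
   6 |   8 | bdba
   7 |   2 | bdbbcabdba
   8 |   6 | cabdba
   9 |   9 | dba
  10 |   3 | dbbcabdba
  11 |   0 | dbbdbbcabdba

SA = [11, 7, 10, 4, 1, 5, 8, 2, 6, 9, 3, 0]
[i] adj suffixes → lcp
  [1] 11/7 → 1 ('a')
  [2] 7/10 → 0 ('')
  [3] 10/4 → 1 ('b')
  [4] 4/1 → 2 ('bb')
  [5] 1/5 → 1 ('b')
  [6] 5/8 → 1 ('b')
  [7] 8/2 → 3 ('bdb')
  [8] 2/6 → 0 ('')
  [9] 6/9 → 0 ('')
  [10] 9/3 → 2 ('db')
  [11] 3/0 → 3 ('dbb')

n(n+1)/2 = 12·13/2 = 78
Σ LCP = 0 + 1 + 0 + 1 + 2 + 1 + 1 + 3 + 0 + 0 + 2 + 3 = 14
distinct = 78 − 14 = 64

64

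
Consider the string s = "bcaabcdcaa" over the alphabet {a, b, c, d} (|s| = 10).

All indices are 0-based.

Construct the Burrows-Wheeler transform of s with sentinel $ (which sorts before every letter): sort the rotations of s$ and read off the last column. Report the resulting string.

aacca$adbbc

rank  rotation     last
    0  $bcaabcdcaa  a
    1  a$bcaabcdca  a
    2  aa$bcaabcdc  c
    3  aabcdcaa$bc  c
    4  abcdcaa$bca  a
    5  bcaabcdcaa$  $
    6  bcdcaa$bcaa  a
    7  caa$bcaabcd  d
    8  caabcdcaa$b  b
    9  cdcaa$bcaab  b
   10  dcaa$bcaabc  c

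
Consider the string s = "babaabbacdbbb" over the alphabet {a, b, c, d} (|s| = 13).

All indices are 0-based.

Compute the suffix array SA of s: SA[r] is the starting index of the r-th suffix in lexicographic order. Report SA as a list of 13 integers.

[3, 1, 4, 7, 12, 2, 0, 6, 11, 5, 10, 8, 9]

sorted suffixes:
  #0 SA[0]=3  'aabbacdbbb'
  #1 SA[1]=1  'abaabbacdbbb'
  #2 SA[2]=4  'abbacdbbb'
  #3 SA[3]=7  'acdbbb'
  #4 SA[4]=12  'b'
  #5 SA[5]=2  'baabbacdbbb'
  #6 SA[6]=0  'babaabbacdbbb'
  #7 SA[7]=6  'bacdbbb'
  #8 SA[8]=11  'bb'
  #9 SA[9]=5  'bbacdbbb'
  #10 SA[10]=10  'bbb'
  #11 SA[11]=8  'cdbbb'
  #12 SA[12]=9  'dbbb'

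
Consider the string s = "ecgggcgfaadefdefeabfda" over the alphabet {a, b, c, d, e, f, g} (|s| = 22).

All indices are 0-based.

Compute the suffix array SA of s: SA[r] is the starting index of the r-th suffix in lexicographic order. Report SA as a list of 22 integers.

[21, 8, 17, 9, 18, 5, 1, 20, 10, 13, 16, 0, 11, 14, 7, 19, 12, 15, 4, 6, 3, 2]

sorted suffixes:
  #0 SA[0]=21  'a'
  #1 SA[1]=8  'aadefdefeabfda'
  #2 SA[2]=17  'abfda'
  #3 SA[3]=9  'adefdefeabfda'
  #4 SA[4]=18  'bfda'
  #5 SA[5]=5  'cgfaadefdefeabfda'
  #6 SA[6]=1  'cgggcgfaadefdefeabfda'
  #7 SA[7]=20  'da'
  #8 SA[8]=10  'defdefeabfda'
  #9 SA[9]=13  'defeabfda'
  #10 SA[10]=16  'eabfda'
  #11 SA[11]=0  'ecgggcgfaadefdefeabfda'
  #12 SA[12]=11  'efdefeabfda'
  #13 SA[13]=14  'efeabfda'
  #14 SA[14]=7  'faadefdefeabfda'
  #15 SA[15]=19  'fda'
  #16 SA[16]=12  'fdefeabfda'
  #17 SA[17]=15  'feabfda'
  #18 SA[18]=4  'gcgfaadefdefeabfda'
  #19 SA[19]=6  'gfaadefdefeabfda'
  #20 SA[20]=3  'ggcgfaadefdefeabfda'
  #21 SA[21]=2  'gggcgfaadefdefeabfda'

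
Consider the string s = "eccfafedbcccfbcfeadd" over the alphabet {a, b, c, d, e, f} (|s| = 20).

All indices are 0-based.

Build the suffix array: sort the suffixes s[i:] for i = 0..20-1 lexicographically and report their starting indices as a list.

rank→(start, suffix):
  0 → (17, 'add')
  1 → (4, 'afedbcccfbcfeadd')
  2 → (8, 'bcccfbcfeadd')
  3 → (13, 'bcfeadd')
  4 → (9, 'cccfbcfeadd')
  5 → (1, 'ccfafedbcccfbcfeadd')
  6 → (10, 'ccfbcfeadd')
  7 → (2, 'cfafedbcccfbcfeadd')
  8 → (11, 'cfbcfeadd')
  9 → (14, 'cfeadd')
  10 → (19, 'd')
  11 → (7, 'dbcccfbcfeadd')
  12 → (18, 'dd')
  13 → (16, 'eadd')
  14 → (0, 'eccfafedbcccfbcfeadd')
  15 → (6, 'edbcccfbcfeadd')
  16 → (3, 'fafedbcccfbcfeadd')
  17 → (12, 'fbcfeadd')
  18 → (15, 'feadd')
  19 → (5, 'fedbcccfbcfeadd')

[17, 4, 8, 13, 9, 1, 10, 2, 11, 14, 19, 7, 18, 16, 0, 6, 3, 12, 15, 5]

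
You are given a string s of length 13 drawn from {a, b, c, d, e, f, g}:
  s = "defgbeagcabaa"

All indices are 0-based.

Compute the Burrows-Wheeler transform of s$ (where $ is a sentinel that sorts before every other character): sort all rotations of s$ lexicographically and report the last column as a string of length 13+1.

aabceagg$bdefa

rank  rotation        last
    0  $defgbeagcabaa  a
    1  a$defgbeagcaba  a
    2  aa$defgbeagcab  b
    3  abaa$defgbeagc  c
    4  agcabaa$defgbe  e
    5  baa$defgbeagca  a
    6  beagcabaa$defg  g
    7  cabaa$defgbeag  g
    8  defgbeagcabaa$  $
    9  eagcabaa$defgb  b
   10  efgbeagcabaa$d  d
   11  fgbeagcabaa$de  e
   12  gbeagcabaa$def  f
   13  gcabaa$defgbea  a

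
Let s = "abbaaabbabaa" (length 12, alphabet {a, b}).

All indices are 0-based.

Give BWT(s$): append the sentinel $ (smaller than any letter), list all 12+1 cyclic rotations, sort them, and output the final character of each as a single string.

rank  rotation       last
    0  $abbaaabbabaa  a
    1  a$abbaaabbaba  a
    2  aa$abbaaabbab  b
    3  aaabbabaa$abb  b
    4  aabbabaa$abba  a
    5  abaa$abbaaabb  b
    6  abbaaabbabaa$  $
    7  abbabaa$abbaa  a
    8  baa$abbaaabba  a
    9  baaabbabaa$ab  b
   10  babaa$abbaaab  b
   11  bbaaabbabaa$a  a
   12  bbabaa$abbaaa  a

aabbab$aabbaa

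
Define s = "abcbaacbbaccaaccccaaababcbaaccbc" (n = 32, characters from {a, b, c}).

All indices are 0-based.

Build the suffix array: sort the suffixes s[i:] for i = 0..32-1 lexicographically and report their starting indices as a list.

rank | idx | suffix
   0 |  18 | aaababcbaaccbc
   1 |  19 | aababcbaaccbc
   2 |   4 | aacbbaccaaccccaaababcbaaccbc
   3 |  26 | aaccbc
   4 |  12 | aaccccaaababcbaaccbc
   5 |  20 | ababcbaaccbc
   6 |   0 | abcbaacbbaccaaccccaaababcbaaccbc
   7 |  22 | abcbaaccbc
   8 |   5 | acbbaccaaccccaaababcbaaccbc
   9 |   9 | accaaccccaaababcbaaccbc
  10 |  27 | accbc
  11 |  13 | accccaaababcbaaccbc
  12 |   3 | baacbbaccaaccccaaababcbaaccbc
  13 |  25 | baaccbc
  14 |  21 | babcbaaccbc
  15 |   8 | baccaaccccaaababcbaaccbc
  16 |   7 | bbaccaaccccaaababcbaaccbc
  17 |  30 | bc
  18 |   1 | bcbaacbbaccaaccccaaababcbaaccbc
  19 |  23 | bcbaaccbc
  20 |  31 | c
  21 |  17 | caaababcbaaccbc
  22 |  11 | caaccccaaababcbaaccbc
  23 |   2 | cbaacbbaccaaccccaaababcbaaccbc
  24 |  24 | cbaaccbc
  25 |   6 | cbbaccaaccccaaababcbaaccbc
  26 |  29 | cbc
  27 |  16 | ccaaababcbaaccbc
  28 |  10 | ccaaccccaaababcbaaccbc
  29 |  28 | ccbc
  30 |  15 | cccaaababcbaaccbc
  31 |  14 | ccccaaababcbaaccbc

[18, 19, 4, 26, 12, 20, 0, 22, 5, 9, 27, 13, 3, 25, 21, 8, 7, 30, 1, 23, 31, 17, 11, 2, 24, 6, 29, 16, 10, 28, 15, 14]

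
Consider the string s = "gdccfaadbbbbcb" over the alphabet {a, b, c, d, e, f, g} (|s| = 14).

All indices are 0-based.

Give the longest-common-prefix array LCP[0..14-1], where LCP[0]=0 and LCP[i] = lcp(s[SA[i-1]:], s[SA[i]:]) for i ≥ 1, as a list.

rank→(start, suffix):
  0 → (5, 'aadbbbbcb')
  1 → (6, 'adbbbbcb')
  2 → (13, 'b')
  3 → (8, 'bbbbcb')
  4 → (9, 'bbbcb')
  5 → (10, 'bbcb')
  6 → (11, 'bcb')
  7 → (12, 'cb')
  8 → (2, 'ccfaadbbbbcb')
  9 → (3, 'cfaadbbbbcb')
  10 → (7, 'dbbbbcb')
  11 → (1, 'dccfaadbbbbcb')
  12 → (4, 'faadbbbbcb')
  13 → (0, 'gdccfaadbbbbcb')

SA = [5, 6, 13, 8, 9, 10, 11, 12, 2, 3, 7, 1, 4, 0]
rank  pair      lcp
   1  s[5:],s[6:]  1  'a'
   2  s[6:],s[13:]  0  ''
   3  s[13:],s[8:]  1  'b'
   4  s[8:],s[9:]  3  'bbb'
   5  s[9:],s[10:]  2  'bb'
   6  s[10:],s[11:]  1  'b'
   7  s[11:],s[12:]  0  ''
   8  s[12:],s[2:]  1  'c'
   9  s[2:],s[3:]  1  'c'
  10  s[3:],s[7:]  0  ''
  11  s[7:],s[1:]  1  'd'
  12  s[1:],s[4:]  0  ''
  13  s[4:],s[0:]  0  ''

[0, 1, 0, 1, 3, 2, 1, 0, 1, 1, 0, 1, 0, 0]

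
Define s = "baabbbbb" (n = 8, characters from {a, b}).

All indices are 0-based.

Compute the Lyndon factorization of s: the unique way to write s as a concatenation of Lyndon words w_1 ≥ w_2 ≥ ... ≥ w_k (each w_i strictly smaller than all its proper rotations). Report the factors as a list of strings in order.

emit factor 1: 'b' (i=0, period=1)
emit factor 2: 'aabbbbb' (i=1, period=7)

["b", "aabbbbb"]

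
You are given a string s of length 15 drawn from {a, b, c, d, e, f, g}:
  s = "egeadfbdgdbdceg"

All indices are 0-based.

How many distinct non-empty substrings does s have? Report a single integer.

rank→(start, suffix):
  0 → (3, 'adfbdgdbdceg')
  1 → (10, 'bdceg')
  2 → (6, 'bdgdbdceg')
  3 → (12, 'ceg')
  4 → (9, 'dbdceg')
  5 → (11, 'dceg')
  6 → (4, 'dfbdgdbdceg')
  7 → (7, 'dgdbdceg')
  8 → (2, 'eadfbdgdbdceg')
  9 → (13, 'eg')
  10 → (0, 'egeadfbdgdbdceg')
  11 → (5, 'fbdgdbdceg')
  12 → (14, 'g')
  13 → (8, 'gdbdceg')
  14 → (1, 'geadfbdgdbdceg')

SA = [3, 10, 6, 12, 9, 11, 4, 7, 2, 13, 0, 5, 14, 8, 1]
[i] adj suffixes → lcp
  [1] 3/10 → 0 ('')
  [2] 10/6 → 2 ('bd')
  [3] 6/12 → 0 ('')
  [4] 12/9 → 0 ('')
  [5] 9/11 → 1 ('d')
  [6] 11/4 → 1 ('d')
  [7] 4/7 → 1 ('d')
  [8] 7/2 → 0 ('')
  [9] 2/13 → 1 ('e')
  [10] 13/0 → 2 ('eg')
  [11] 0/5 → 0 ('')
  [12] 5/14 → 0 ('')
  [13] 14/8 → 1 ('g')
  [14] 8/1 → 1 ('g')

n(n+1)/2 = 15·16/2 = 120
Σ LCP = 0 + 0 + 2 + 0 + 0 + 1 + 1 + 1 + 0 + 1 + 2 + 0 + 0 + 1 + 1 = 10
distinct = 120 − 10 = 110

110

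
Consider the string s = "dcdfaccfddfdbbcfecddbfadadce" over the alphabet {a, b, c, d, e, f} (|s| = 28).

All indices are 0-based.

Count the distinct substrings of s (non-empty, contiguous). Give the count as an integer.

375

sorted suffixes:
  #0 SA[0]=4  'accfddfdbbcfecddbfadadce'
  #1 SA[1]=22  'adadce'
  #2 SA[2]=24  'adce'
  #3 SA[3]=12  'bbcfecddbfadadce'
  #4 SA[4]=13  'bcfecddbfadadce'
  #5 SA[5]=20  'bfadadce'
  #6 SA[6]=5  'ccfddfdbbcfecddbfadadce'
  #7 SA[7]=17  'cddbfadadce'
  #8 SA[8]=1  'cdfaccfddfdbbcfecddbfadadce'
  #9 SA[9]=26  'ce'
  #10 SA[10]=6  'cfddfdbbcfecddbfadadce'
  #11 SA[11]=14  'cfecddbfadadce'
  #12 SA[12]=23  'dadce'
  #13 SA[13]=11  'dbbcfecddbfadadce'
  #14 SA[14]=19  'dbfadadce'
  #15 SA[15]=0  'dcdfaccfddfdbbcfecddbfadadce'
  #16 SA[16]=25  'dce'
  #17 SA[17]=18  'ddbfadadce'
  #18 SA[18]=8  'ddfdbbcfecddbfadadce'
  #19 SA[19]=2  'dfaccfddfdbbcfecddbfadadce'
  #20 SA[20]=9  'dfdbbcfecddbfadadce'
  #21 SA[21]=27  'e'
  #22 SA[22]=16  'ecddbfadadce'
  #23 SA[23]=3  'faccfddfdbbcfecddbfadadce'
  #24 SA[24]=21  'fadadce'
  #25 SA[25]=10  'fdbbcfecddbfadadce'
  #26 SA[26]=7  'fddfdbbcfecddbfadadce'
  #27 SA[27]=15  'fecddbfadadce'

SA = [4, 22, 24, 12, 13, 20, 5, 17, 1, 26, 6, 14, 23, 11, 19, 0, 25, 18, 8, 2, 9, 27, 16, 3, 21, 10, 7, 15]
[i] adj suffixes → lcp
  [1] 4/22 → 1 ('a')
  [2] 22/24 → 2 ('ad')
  [3] 24/12 → 0 ('')
  [4] 12/13 → 1 ('b')
  [5] 13/20 → 1 ('b')
  [6] 20/5 → 0 ('')
  [7] 5/17 → 1 ('c')
  [8] 17/1 → 2 ('cd')
  [9] 1/26 → 1 ('c')
  [10] 26/6 → 1 ('c')
  [11] 6/14 → 2 ('cf')
  [12] 14/23 → 0 ('')
  [13] 23/11 → 1 ('d')
  [14] 11/19 → 2 ('db')
  [15] 19/0 → 1 ('d')
  [16] 0/25 → 2 ('dc')
  [17] 25/18 → 1 ('d')
  [18] 18/8 → 2 ('dd')
  [19] 8/2 → 1 ('d')
  [20] 2/9 → 2 ('df')
  [21] 9/27 → 0 ('')
  [22] 27/16 → 1 ('e')
  [23] 16/3 → 0 ('')
  [24] 3/21 → 2 ('fa')
  [25] 21/10 → 1 ('f')
  [26] 10/7 → 2 ('fd')
  [27] 7/15 → 1 ('f')

n(n+1)/2 = 28·29/2 = 406
Σ LCP = 0 + 1 + 2 + 0 + 1 + 1 + 0 + 1 + 2 + 1 + 1 + 2 + 0 + 1 + 2 + 1 + 2 + 1 + 2 + 1 + 2 + 0 + 1 + 0 + 2 + 1 + 2 + 1 = 31
distinct = 406 − 31 = 375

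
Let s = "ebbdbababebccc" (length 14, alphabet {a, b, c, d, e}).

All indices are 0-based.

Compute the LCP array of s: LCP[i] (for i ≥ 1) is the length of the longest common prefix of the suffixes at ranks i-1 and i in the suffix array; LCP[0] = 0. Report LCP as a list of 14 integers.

sorted suffixes:
  #0 SA[0]=5  'ababebccc'
  #1 SA[1]=7  'abebccc'
  #2 SA[2]=4  'bababebccc'
  #3 SA[3]=6  'babebccc'
  #4 SA[4]=1  'bbdbababebccc'
  #5 SA[5]=10  'bccc'
  #6 SA[6]=2  'bdbababebccc'
  #7 SA[7]=8  'bebccc'
  #8 SA[8]=13  'c'
  #9 SA[9]=12  'cc'
  #10 SA[10]=11  'ccc'
  #11 SA[11]=3  'dbababebccc'
  #12 SA[12]=0  'ebbdbababebccc'
  #13 SA[13]=9  'ebccc'

SA = [5, 7, 4, 6, 1, 10, 2, 8, 13, 12, 11, 3, 0, 9]
rank  pair      lcp
   1  s[5:],s[7:]  2  'ab'
   2  s[7:],s[4:]  0  ''
   3  s[4:],s[6:]  3  'bab'
   4  s[6:],s[1:]  1  'b'
   5  s[1:],s[10:]  1  'b'
   6  s[10:],s[2:]  1  'b'
   7  s[2:],s[8:]  1  'b'
   8  s[8:],s[13:]  0  ''
   9  s[13:],s[12:]  1  'c'
  10  s[12:],s[11:]  2  'cc'
  11  s[11:],s[3:]  0  ''
  12  s[3:],s[0:]  0  ''
  13  s[0:],s[9:]  2  'eb'

[0, 2, 0, 3, 1, 1, 1, 1, 0, 1, 2, 0, 0, 2]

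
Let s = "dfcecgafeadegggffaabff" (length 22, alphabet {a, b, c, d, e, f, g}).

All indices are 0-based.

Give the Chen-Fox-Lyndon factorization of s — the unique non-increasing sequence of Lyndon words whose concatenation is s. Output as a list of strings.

emit factor 1: 'df' (i=0, period=2)
emit factor 2: 'cecg' (i=2, period=4)
emit factor 3: 'afe' (i=6, period=3)
emit factor 4: 'adegggff' (i=9, period=8)
emit factor 5: 'aabff' (i=17, period=5)

["df", "cecg", "afe", "adegggff", "aabff"]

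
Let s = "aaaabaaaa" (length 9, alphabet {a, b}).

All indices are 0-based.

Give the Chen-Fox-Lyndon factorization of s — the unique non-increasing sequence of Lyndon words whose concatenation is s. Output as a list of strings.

emit factor 1: 'aaaab' (i=0, period=5)
emit factor 2: 'a' (i=5, period=1)
emit factor 3: 'a' (i=6, period=1)
emit factor 4: 'a' (i=7, period=1)
emit factor 5: 'a' (i=8, period=1)

["aaaab", "a", "a", "a", "a"]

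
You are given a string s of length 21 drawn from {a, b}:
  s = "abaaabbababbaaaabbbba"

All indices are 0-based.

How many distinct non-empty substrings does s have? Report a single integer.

180

rank→(start, suffix):
  0 → (20, 'a')
  1 → (12, 'aaaabbbba')
  2 → (2, 'aaabbababbaaaabbbba')
  3 → (13, 'aaabbbba')
  4 → (3, 'aabbababbaaaabbbba')
  5 → (14, 'aabbbba')
  6 → (0, 'abaaabbababbaaaabbbba')
  7 → (7, 'ababbaaaabbbba')
  8 → (9, 'abbaaaabbbba')
  9 → (4, 'abbababbaaaabbbba')
  10 → (15, 'abbbba')
  11 → (19, 'ba')
  12 → (11, 'baaaabbbba')
  13 → (1, 'baaabbababbaaaabbbba')
  14 → (6, 'bababbaaaabbbba')
  15 → (8, 'babbaaaabbbba')
  16 → (18, 'bba')
  17 → (10, 'bbaaaabbbba')
  18 → (5, 'bbababbaaaabbbba')
  19 → (17, 'bbba')
  20 → (16, 'bbbba')

SA = [20, 12, 2, 13, 3, 14, 0, 7, 9, 4, 15, 19, 11, 1, 6, 8, 18, 10, 5, 17, 16]
rank  pair      lcp
   1  s[20:],s[12:]  1  'a'
   2  s[12:],s[2:]  3  'aaa'
   3  s[2:],s[13:]  5  'aaabb'
   4  s[13:],s[3:]  2  'aa'
   5  s[3:],s[14:]  4  'aabb'
   6  s[14:],s[0:]  1  'a'
   7  s[0:],s[7:]  3  'aba'
   8  s[7:],s[9:]  2  'ab'
   9  s[9:],s[4:]  4  'abba'
  10  s[4:],s[15:]  3  'abb'
  11  s[15:],s[19:]  0  ''
  12  s[19:],s[11:]  2  'ba'
  13  s[11:],s[1:]  4  'baaa'
  14  s[1:],s[6:]  2  'ba'
  15  s[6:],s[8:]  3  'bab'
  16  s[8:],s[18:]  1  'b'
  17  s[18:],s[10:]  3  'bba'
  18  s[10:],s[5:]  3  'bba'
  19  s[5:],s[17:]  2  'bb'
  20  s[17:],s[16:]  3  'bbb'

n(n+1)/2 = 21·22/2 = 231
Σ LCP = 0 + 1 + 3 + 5 + 2 + 4 + 1 + 3 + 2 + 4 + 3 + 0 + 2 + 4 + 2 + 3 + 1 + 3 + 3 + 2 + 3 = 51
distinct = 231 − 51 = 180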